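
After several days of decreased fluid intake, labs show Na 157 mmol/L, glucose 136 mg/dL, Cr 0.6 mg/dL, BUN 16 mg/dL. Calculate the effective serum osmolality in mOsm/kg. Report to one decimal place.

Effective osmolality excludes urea (freely permeant across cell membranes):
2·Na + glucose/18
= 2·157 + 136/18
= 314 + 7.56
= 321.56 mOsm/kg

321.6 mOsm/kg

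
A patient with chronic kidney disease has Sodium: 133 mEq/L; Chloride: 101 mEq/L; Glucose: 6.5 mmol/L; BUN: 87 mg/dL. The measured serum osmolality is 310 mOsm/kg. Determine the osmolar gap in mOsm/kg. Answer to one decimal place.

6.4 mOsm/kg

Calculated osmolality = 2·Na + glucose + BUN/2.8
= 2·133 + 6.5 + 87/2.8
= 266 + 6.50 + 31.07
= 303.57 mOsm/kg ≈ 303.6 mOsm/kg
Osmolar gap = measured − calculated = 310 − 303.6 = 6.4 mOsm/kg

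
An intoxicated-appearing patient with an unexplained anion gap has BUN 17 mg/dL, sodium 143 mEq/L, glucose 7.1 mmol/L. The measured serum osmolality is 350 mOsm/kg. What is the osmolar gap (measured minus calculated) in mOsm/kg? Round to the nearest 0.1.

50.8 mOsm/kg

Calculated osmolality = 2·Na + glucose + BUN/2.8
= 2·143 + 7.1 + 17/2.8
= 286 + 7.10 + 6.07
= 299.17 mOsm/kg ≈ 299.2 mOsm/kg
Osmolar gap = measured − calculated = 350 − 299.2 = 50.8 mOsm/kg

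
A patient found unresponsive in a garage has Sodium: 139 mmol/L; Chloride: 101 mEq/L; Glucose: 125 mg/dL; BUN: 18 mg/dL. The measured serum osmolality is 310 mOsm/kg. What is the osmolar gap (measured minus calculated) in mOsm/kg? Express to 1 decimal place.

18.6 mOsm/kg

Calculated osmolality = 2·Na + glucose/18 + BUN/2.8
= 2·139 + 125/18 + 18/2.8
= 278 + 6.94 + 6.43
= 291.37 mOsm/kg ≈ 291.4 mOsm/kg
Osmolar gap = measured − calculated = 310 − 291.4 = 18.6 mOsm/kg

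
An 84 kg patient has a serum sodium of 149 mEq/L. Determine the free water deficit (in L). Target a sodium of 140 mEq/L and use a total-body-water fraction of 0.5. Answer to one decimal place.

2.7 L

TBW = 0.5 · 84 = 42 L
Free water deficit = TBW · (Na/140 − 1)
= 42 · (149/140 − 1)
= 42 · 0.0643
= 2.7 L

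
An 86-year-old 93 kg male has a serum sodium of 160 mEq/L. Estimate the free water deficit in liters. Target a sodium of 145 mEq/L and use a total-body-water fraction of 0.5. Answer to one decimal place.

4.8 L

TBW = 0.5 · 93 = 46.5 L
Free water deficit = TBW · (Na/145 − 1)
= 46.5 · (160/145 − 1)
= 46.5 · 0.1034
= 4.81 L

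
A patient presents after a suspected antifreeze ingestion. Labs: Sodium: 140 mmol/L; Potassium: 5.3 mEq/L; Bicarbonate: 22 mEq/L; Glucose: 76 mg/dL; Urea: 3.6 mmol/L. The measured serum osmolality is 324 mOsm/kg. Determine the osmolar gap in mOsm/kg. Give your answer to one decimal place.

36.2 mOsm/kg

Calculated osmolality = 2·Na + glucose/18 + urea
= 2·140 + 76/18 + 3.6
= 280 + 4.22 + 3.60
= 287.82 mOsm/kg ≈ 287.8 mOsm/kg
Osmolar gap = measured − calculated = 324 − 287.8 = 36.2 mOsm/kg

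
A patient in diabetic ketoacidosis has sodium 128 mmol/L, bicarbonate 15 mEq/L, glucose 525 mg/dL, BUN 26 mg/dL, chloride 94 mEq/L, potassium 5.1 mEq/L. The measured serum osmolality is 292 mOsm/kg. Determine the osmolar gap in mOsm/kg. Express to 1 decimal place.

Calculated osmolality = 2·Na + glucose/18 + BUN/2.8
= 2·128 + 525/18 + 26/2.8
= 256 + 29.17 + 9.29
= 294.46 mOsm/kg ≈ 294.5 mOsm/kg
Osmolar gap = measured − calculated = 292 − 294.5 = -2.5 mOsm/kg

-2.5 mOsm/kg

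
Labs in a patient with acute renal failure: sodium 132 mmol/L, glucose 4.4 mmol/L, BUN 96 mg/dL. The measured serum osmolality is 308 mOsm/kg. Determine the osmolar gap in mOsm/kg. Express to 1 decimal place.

5.3 mOsm/kg

Calculated osmolality = 2·Na + glucose + BUN/2.8
= 2·132 + 4.4 + 96/2.8
= 264 + 4.40 + 34.29
= 302.69 mOsm/kg ≈ 302.7 mOsm/kg
Osmolar gap = measured − calculated = 308 − 302.7 = 5.3 mOsm/kg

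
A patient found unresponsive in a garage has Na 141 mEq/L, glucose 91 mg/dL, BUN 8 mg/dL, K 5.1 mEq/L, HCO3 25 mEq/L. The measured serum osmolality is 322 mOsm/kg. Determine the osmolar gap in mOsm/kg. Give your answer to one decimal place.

32.1 mOsm/kg

Calculated osmolality = 2·Na + glucose/18 + BUN/2.8
= 2·141 + 91/18 + 8/2.8
= 282 + 5.06 + 2.86
= 289.92 mOsm/kg ≈ 289.9 mOsm/kg
Osmolar gap = measured − calculated = 322 − 289.9 = 32.1 mOsm/kg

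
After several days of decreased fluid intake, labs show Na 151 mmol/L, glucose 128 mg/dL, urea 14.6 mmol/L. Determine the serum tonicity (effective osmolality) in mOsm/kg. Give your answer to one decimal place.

309.1 mOsm/kg

Effective osmolality excludes urea (freely permeant across cell membranes):
2·Na + glucose/18
= 2·151 + 128/18
= 302 + 7.11
= 309.11 mOsm/kg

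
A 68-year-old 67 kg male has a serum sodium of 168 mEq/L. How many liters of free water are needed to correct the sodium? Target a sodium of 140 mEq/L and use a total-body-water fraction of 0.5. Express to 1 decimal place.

6.7 L

TBW = 0.5 · 67 = 33.5 L
Free water deficit = TBW · (Na/140 − 1)
= 33.5 · (168/140 − 1)
= 33.5 · 0.2
= 6.7 L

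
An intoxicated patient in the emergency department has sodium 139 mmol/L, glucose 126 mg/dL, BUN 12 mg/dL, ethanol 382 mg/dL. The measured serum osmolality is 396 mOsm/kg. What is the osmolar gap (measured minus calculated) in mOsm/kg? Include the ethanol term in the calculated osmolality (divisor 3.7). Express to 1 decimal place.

Calculated osmolality = 2·Na + glucose/18 + BUN/2.8 + ethanol/3.7
= 2·139 + 126/18 + 12/2.8 + 382/3.7
= 278 + 7 + 4.29 + 103.24
= 392.53 mOsm/kg ≈ 392.5 mOsm/kg
Osmolar gap = measured − calculated = 396 − 392.5 = 3.5 mOsm/kg

3.5 mOsm/kg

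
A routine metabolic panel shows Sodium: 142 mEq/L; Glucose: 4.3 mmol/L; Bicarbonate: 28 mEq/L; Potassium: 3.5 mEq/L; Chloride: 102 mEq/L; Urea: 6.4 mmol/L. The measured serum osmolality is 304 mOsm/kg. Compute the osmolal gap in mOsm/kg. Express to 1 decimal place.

Calculated osmolality = 2·Na + glucose + urea
= 2·142 + 4.3 + 6.4
= 284 + 4.30 + 6.40
= 294.7 mOsm/kg ≈ 294.7 mOsm/kg
Osmolar gap = measured − calculated = 304 − 294.7 = 9.3 mOsm/kg

9.3 mOsm/kg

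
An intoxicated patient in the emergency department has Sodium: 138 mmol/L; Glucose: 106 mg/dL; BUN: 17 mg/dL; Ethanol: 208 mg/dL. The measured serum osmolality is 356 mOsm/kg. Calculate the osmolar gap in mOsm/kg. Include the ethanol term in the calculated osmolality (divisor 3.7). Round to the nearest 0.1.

Calculated osmolality = 2·Na + glucose/18 + BUN/2.8 + ethanol/3.7
= 2·138 + 106/18 + 17/2.8 + 208/3.7
= 276 + 5.89 + 6.07 + 56.22
= 344.18 mOsm/kg ≈ 344.2 mOsm/kg
Osmolar gap = measured − calculated = 356 − 344.2 = 11.8 mOsm/kg

11.8 mOsm/kg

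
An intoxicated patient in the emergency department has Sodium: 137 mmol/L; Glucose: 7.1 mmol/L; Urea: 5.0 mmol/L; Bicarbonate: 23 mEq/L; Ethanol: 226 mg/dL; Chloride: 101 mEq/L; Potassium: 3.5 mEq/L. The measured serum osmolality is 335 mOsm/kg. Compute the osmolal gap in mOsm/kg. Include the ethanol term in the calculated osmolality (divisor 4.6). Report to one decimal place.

-0.2 mOsm/kg

Calculated osmolality = 2·Na + glucose + urea + ethanol/4.6
= 2·137 + 7.1 + 5 + 226/4.6
= 274 + 7.10 + 5 + 49.13
= 335.23 mOsm/kg ≈ 335.2 mOsm/kg
Osmolar gap = measured − calculated = 335 − 335.2 = -0.2 mOsm/kg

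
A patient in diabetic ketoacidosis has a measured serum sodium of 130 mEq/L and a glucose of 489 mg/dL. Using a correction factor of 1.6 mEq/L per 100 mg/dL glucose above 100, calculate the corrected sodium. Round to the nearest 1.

Corrected Na = measured Na + 1.6 · (glucose − 100)/100
= 130 + 1.6 · (489 − 100)/100
= 130 + 6.2
= 136.2 mEq/L

136 mEq/L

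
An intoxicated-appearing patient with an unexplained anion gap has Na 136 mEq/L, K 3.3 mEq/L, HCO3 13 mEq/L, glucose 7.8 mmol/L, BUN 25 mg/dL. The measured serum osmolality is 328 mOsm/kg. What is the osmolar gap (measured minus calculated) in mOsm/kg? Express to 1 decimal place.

Calculated osmolality = 2·Na + glucose + BUN/2.8
= 2·136 + 7.8 + 25/2.8
= 272 + 7.80 + 8.93
= 288.73 mOsm/kg ≈ 288.7 mOsm/kg
Osmolar gap = measured − calculated = 328 − 288.7 = 39.3 mOsm/kg

39.3 mOsm/kg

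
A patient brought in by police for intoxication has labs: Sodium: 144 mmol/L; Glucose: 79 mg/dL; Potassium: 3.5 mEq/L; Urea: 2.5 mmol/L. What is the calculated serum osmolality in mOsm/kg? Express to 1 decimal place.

Calculated osmolality = 2·Na + glucose/18 + urea
= 2·144 + 79/18 + 2.5
= 288 + 4.39 + 2.50
= 294.89 mOsm/kg

294.9 mOsm/kg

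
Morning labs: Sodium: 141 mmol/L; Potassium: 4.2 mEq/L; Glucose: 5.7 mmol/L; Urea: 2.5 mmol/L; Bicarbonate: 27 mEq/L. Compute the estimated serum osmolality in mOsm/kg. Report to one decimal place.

Calculated osmolality = 2·Na + glucose + urea
= 2·141 + 5.7 + 2.5
= 282 + 5.70 + 2.50
= 290.2 mOsm/kg

290.2 mOsm/kg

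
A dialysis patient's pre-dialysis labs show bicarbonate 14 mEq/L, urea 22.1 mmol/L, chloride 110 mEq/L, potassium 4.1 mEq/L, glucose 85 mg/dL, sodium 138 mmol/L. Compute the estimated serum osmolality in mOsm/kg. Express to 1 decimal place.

302.8 mOsm/kg

Calculated osmolality = 2·Na + glucose/18 + urea
= 2·138 + 85/18 + 22.1
= 276 + 4.72 + 22.10
= 302.82 mOsm/kg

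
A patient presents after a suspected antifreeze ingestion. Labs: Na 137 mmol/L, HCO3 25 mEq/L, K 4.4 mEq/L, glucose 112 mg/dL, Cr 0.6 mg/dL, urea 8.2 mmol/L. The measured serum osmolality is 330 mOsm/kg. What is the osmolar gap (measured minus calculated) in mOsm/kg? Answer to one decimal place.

Calculated osmolality = 2·Na + glucose/18 + urea
= 2·137 + 112/18 + 8.2
= 274 + 6.22 + 8.20
= 288.42 mOsm/kg ≈ 288.4 mOsm/kg
Osmolar gap = measured − calculated = 330 − 288.4 = 41.6 mOsm/kg

41.6 mOsm/kg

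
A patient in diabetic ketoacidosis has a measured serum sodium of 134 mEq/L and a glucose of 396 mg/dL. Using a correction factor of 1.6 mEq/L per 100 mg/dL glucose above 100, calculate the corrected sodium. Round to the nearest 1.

Corrected Na = measured Na + 1.6 · (glucose − 100)/100
= 134 + 1.6 · (396 − 100)/100
= 134 + 4.7
= 138.7 mEq/L

139 mEq/L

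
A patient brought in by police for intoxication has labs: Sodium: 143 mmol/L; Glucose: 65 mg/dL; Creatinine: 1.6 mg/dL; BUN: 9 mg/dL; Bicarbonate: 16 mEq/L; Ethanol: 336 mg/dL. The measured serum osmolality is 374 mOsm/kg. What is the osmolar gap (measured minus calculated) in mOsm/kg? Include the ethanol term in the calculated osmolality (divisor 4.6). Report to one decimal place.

Calculated osmolality = 2·Na + glucose/18 + BUN/2.8 + ethanol/4.6
= 2·143 + 65/18 + 9/2.8 + 336/4.6
= 286 + 3.61 + 3.21 + 73.04
= 365.86 mOsm/kg ≈ 365.9 mOsm/kg
Osmolar gap = measured − calculated = 374 − 365.9 = 8.1 mOsm/kg

8.1 mOsm/kg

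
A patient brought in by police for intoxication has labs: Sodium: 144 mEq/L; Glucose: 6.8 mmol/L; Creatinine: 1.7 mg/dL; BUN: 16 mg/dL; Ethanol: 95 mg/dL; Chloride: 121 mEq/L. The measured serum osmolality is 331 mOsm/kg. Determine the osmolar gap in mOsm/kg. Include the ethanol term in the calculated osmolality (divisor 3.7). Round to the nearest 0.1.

4.8 mOsm/kg

Calculated osmolality = 2·Na + glucose + BUN/2.8 + ethanol/3.7
= 2·144 + 6.8 + 16/2.8 + 95/3.7
= 288 + 6.80 + 5.71 + 25.68
= 326.19 mOsm/kg ≈ 326.2 mOsm/kg
Osmolar gap = measured − calculated = 331 − 326.2 = 4.8 mOsm/kg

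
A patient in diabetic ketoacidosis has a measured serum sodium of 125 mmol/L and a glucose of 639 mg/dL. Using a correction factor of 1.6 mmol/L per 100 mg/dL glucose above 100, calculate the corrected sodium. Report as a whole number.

Corrected Na = measured Na + 1.6 · (glucose − 100)/100
= 125 + 1.6 · (639 − 100)/100
= 125 + 8.6
= 133.6 mmol/L

134 mmol/L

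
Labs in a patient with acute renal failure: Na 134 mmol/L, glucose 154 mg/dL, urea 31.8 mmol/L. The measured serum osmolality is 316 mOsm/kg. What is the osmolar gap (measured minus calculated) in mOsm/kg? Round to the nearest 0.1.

7.6 mOsm/kg

Calculated osmolality = 2·Na + glucose/18 + urea
= 2·134 + 154/18 + 31.8
= 268 + 8.56 + 31.80
= 308.36 mOsm/kg ≈ 308.4 mOsm/kg
Osmolar gap = measured − calculated = 316 − 308.4 = 7.6 mOsm/kg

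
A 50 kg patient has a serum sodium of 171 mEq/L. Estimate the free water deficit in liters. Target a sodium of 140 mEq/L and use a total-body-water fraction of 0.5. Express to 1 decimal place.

TBW = 0.5 · 50 = 25 L
Free water deficit = TBW · (Na/140 − 1)
= 25 · (171/140 − 1)
= 25 · 0.2214
= 5.54 L

5.5 L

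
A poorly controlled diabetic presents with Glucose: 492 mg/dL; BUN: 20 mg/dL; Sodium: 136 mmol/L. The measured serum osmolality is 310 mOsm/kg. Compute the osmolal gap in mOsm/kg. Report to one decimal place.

3.5 mOsm/kg

Calculated osmolality = 2·Na + glucose/18 + BUN/2.8
= 2·136 + 492/18 + 20/2.8
= 272 + 27.33 + 7.14
= 306.47 mOsm/kg ≈ 306.5 mOsm/kg
Osmolar gap = measured − calculated = 310 − 306.5 = 3.5 mOsm/kg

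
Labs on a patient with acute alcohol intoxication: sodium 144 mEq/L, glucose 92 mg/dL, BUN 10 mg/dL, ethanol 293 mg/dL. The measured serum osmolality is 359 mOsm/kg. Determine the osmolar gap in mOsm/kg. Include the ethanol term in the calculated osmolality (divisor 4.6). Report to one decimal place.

Calculated osmolality = 2·Na + glucose/18 + BUN/2.8 + ethanol/4.6
= 2·144 + 92/18 + 10/2.8 + 293/4.6
= 288 + 5.11 + 3.57 + 63.70
= 360.38 mOsm/kg ≈ 360.4 mOsm/kg
Osmolar gap = measured − calculated = 359 − 360.4 = -1.4 mOsm/kg

-1.4 mOsm/kg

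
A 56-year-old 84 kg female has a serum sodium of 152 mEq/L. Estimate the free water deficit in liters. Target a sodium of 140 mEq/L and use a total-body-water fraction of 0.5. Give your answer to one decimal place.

3.6 L

TBW = 0.5 · 84 = 42 L
Free water deficit = TBW · (Na/140 − 1)
= 42 · (152/140 − 1)
= 42 · 0.0857
= 3.6 L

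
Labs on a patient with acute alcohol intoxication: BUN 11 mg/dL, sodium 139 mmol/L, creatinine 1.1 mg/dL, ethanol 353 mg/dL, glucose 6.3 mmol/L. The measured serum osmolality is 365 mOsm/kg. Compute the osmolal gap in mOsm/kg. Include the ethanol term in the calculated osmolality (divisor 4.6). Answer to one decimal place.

0.0 mOsm/kg

Calculated osmolality = 2·Na + glucose + BUN/2.8 + ethanol/4.6
= 2·139 + 6.3 + 11/2.8 + 353/4.6
= 278 + 6.30 + 3.93 + 76.74
= 364.97 mOsm/kg ≈ 365.0 mOsm/kg
Osmolar gap = measured − calculated = 365 − 365.0 = 0.0 mOsm/kg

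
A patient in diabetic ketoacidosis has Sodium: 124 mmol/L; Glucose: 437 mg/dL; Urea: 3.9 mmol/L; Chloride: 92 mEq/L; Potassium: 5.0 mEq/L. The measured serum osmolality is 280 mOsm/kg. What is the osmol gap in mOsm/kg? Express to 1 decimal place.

3.8 mOsm/kg

Calculated osmolality = 2·Na + glucose/18 + urea
= 2·124 + 437/18 + 3.9
= 248 + 24.28 + 3.90
= 276.18 mOsm/kg ≈ 276.2 mOsm/kg
Osmolar gap = measured − calculated = 280 − 276.2 = 3.8 mOsm/kg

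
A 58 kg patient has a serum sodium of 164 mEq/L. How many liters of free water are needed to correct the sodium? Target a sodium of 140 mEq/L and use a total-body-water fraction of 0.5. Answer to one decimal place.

TBW = 0.5 · 58 = 29 L
Free water deficit = TBW · (Na/140 − 1)
= 29 · (164/140 − 1)
= 29 · 0.1714
= 4.97 L

5.0 L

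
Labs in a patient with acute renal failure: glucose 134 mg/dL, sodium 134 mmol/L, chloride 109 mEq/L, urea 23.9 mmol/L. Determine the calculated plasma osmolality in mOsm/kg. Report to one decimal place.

299.3 mOsm/kg

Calculated osmolality = 2·Na + glucose/18 + urea
= 2·134 + 134/18 + 23.9
= 268 + 7.44 + 23.90
= 299.34 mOsm/kg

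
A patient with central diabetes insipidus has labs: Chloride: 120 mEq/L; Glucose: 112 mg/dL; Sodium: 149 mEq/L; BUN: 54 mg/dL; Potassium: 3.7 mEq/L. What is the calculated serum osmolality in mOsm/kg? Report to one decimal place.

323.5 mOsm/kg

Calculated osmolality = 2·Na + glucose/18 + BUN/2.8
= 2·149 + 112/18 + 54/2.8
= 298 + 6.22 + 19.29
= 323.51 mOsm/kg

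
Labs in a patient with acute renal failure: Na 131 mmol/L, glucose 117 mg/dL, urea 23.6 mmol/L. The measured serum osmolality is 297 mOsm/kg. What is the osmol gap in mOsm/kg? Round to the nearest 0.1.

Calculated osmolality = 2·Na + glucose/18 + urea
= 2·131 + 117/18 + 23.6
= 262 + 6.50 + 23.60
= 292.1 mOsm/kg ≈ 292.1 mOsm/kg
Osmolar gap = measured − calculated = 297 − 292.1 = 4.9 mOsm/kg

4.9 mOsm/kg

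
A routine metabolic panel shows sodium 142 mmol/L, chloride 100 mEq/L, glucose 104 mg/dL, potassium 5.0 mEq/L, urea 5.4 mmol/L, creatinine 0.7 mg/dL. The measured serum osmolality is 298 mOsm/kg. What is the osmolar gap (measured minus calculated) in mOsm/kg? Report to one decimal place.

Calculated osmolality = 2·Na + glucose/18 + urea
= 2·142 + 104/18 + 5.4
= 284 + 5.78 + 5.40
= 295.18 mOsm/kg ≈ 295.2 mOsm/kg
Osmolar gap = measured − calculated = 298 − 295.2 = 2.8 mOsm/kg

2.8 mOsm/kg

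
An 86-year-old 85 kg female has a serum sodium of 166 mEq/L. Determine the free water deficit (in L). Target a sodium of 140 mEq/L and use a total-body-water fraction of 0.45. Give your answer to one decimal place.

TBW = 0.45 · 85 = 38.25 L
Free water deficit = TBW · (Na/140 − 1)
= 38.25 · (166/140 − 1)
= 38.25 · 0.1857
= 7.1 L

7.1 L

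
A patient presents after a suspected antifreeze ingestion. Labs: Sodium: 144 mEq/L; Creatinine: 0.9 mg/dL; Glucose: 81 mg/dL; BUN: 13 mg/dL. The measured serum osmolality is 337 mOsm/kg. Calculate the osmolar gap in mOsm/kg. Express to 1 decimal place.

Calculated osmolality = 2·Na + glucose/18 + BUN/2.8
= 2·144 + 81/18 + 13/2.8
= 288 + 4.50 + 4.64
= 297.14 mOsm/kg ≈ 297.1 mOsm/kg
Osmolar gap = measured − calculated = 337 − 297.1 = 39.9 mOsm/kg

39.9 mOsm/kg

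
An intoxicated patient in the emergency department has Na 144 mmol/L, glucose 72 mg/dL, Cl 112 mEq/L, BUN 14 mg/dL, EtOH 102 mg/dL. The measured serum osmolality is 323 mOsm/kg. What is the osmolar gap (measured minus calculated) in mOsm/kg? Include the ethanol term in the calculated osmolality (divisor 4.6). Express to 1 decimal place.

3.8 mOsm/kg

Calculated osmolality = 2·Na + glucose/18 + BUN/2.8 + ethanol/4.6
= 2·144 + 72/18 + 14/2.8 + 102/4.6
= 288 + 4 + 5 + 22.17
= 319.17 mOsm/kg ≈ 319.2 mOsm/kg
Osmolar gap = measured − calculated = 323 − 319.2 = 3.8 mOsm/kg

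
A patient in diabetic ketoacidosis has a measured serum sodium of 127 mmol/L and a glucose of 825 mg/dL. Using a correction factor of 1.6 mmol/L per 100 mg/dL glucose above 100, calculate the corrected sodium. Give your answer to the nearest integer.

139 mmol/L

Corrected Na = measured Na + 1.6 · (glucose − 100)/100
= 127 + 1.6 · (825 − 100)/100
= 127 + 11.6
= 138.6 mmol/L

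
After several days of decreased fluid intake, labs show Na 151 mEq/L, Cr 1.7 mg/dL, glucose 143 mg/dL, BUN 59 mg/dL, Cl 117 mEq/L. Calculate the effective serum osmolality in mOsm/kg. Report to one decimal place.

309.9 mOsm/kg

Effective osmolality excludes urea (freely permeant across cell membranes):
2·Na + glucose/18
= 2·151 + 143/18
= 302 + 7.94
= 309.94 mOsm/kg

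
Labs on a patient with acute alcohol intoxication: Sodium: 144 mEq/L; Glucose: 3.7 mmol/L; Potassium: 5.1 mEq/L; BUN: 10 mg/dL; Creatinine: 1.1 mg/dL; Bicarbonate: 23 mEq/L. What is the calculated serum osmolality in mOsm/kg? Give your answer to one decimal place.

295.3 mOsm/kg

Calculated osmolality = 2·Na + glucose + BUN/2.8
= 2·144 + 3.7 + 10/2.8
= 288 + 3.70 + 3.57
= 295.27 mOsm/kg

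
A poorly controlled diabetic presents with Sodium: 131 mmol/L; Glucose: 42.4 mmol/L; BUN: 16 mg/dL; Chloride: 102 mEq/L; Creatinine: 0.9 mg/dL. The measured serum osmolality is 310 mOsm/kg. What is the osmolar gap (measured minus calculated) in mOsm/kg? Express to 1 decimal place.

-0.1 mOsm/kg

Calculated osmolality = 2·Na + glucose + BUN/2.8
= 2·131 + 42.4 + 16/2.8
= 262 + 42.40 + 5.71
= 310.11 mOsm/kg ≈ 310.1 mOsm/kg
Osmolar gap = measured − calculated = 310 − 310.1 = -0.1 mOsm/kg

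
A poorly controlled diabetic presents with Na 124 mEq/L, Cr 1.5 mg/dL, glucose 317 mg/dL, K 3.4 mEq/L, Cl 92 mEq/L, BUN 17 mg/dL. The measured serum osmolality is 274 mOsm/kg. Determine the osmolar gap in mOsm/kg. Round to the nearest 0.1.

2.3 mOsm/kg

Calculated osmolality = 2·Na + glucose/18 + BUN/2.8
= 2·124 + 317/18 + 17/2.8
= 248 + 17.61 + 6.07
= 271.68 mOsm/kg ≈ 271.7 mOsm/kg
Osmolar gap = measured − calculated = 274 − 271.7 = 2.3 mOsm/kg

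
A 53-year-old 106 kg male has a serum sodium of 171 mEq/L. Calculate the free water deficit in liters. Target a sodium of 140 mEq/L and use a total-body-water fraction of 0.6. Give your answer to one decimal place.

14.1 L

TBW = 0.6 · 106 = 63.6 L
Free water deficit = TBW · (Na/140 − 1)
= 63.6 · (171/140 − 1)
= 63.6 · 0.2214
= 14.08 L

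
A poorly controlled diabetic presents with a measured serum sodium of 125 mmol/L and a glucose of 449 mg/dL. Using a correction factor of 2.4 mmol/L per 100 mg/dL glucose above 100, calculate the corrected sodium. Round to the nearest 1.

Corrected Na = measured Na + 2.4 · (glucose − 100)/100
= 125 + 2.4 · (449 − 100)/100
= 125 + 8.4
= 133.4 mmol/L

133 mmol/L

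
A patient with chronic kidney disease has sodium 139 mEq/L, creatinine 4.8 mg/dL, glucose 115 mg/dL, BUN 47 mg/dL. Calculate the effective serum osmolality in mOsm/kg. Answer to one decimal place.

284.4 mOsm/kg

Effective osmolality excludes urea (freely permeant across cell membranes):
2·Na + glucose/18
= 2·139 + 115/18
= 278 + 6.39
= 284.39 mOsm/kg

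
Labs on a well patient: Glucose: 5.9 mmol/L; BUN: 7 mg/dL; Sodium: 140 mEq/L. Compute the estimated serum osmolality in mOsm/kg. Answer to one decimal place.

Calculated osmolality = 2·Na + glucose + BUN/2.8
= 2·140 + 5.9 + 7/2.8
= 280 + 5.90 + 2.50
= 288.4 mOsm/kg

288.4 mOsm/kg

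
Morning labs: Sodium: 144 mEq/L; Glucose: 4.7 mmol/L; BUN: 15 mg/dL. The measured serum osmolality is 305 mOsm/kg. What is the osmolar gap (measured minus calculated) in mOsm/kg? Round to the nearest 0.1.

Calculated osmolality = 2·Na + glucose + BUN/2.8
= 2·144 + 4.7 + 15/2.8
= 288 + 4.70 + 5.36
= 298.06 mOsm/kg ≈ 298.1 mOsm/kg
Osmolar gap = measured − calculated = 305 − 298.1 = 6.9 mOsm/kg

6.9 mOsm/kg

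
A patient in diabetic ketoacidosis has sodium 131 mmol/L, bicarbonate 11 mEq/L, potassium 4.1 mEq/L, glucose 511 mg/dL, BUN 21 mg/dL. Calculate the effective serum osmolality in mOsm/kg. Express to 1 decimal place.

Effective osmolality excludes urea (freely permeant across cell membranes):
2·Na + glucose/18
= 2·131 + 511/18
= 262 + 28.39
= 290.39 mOsm/kg

290.4 mOsm/kg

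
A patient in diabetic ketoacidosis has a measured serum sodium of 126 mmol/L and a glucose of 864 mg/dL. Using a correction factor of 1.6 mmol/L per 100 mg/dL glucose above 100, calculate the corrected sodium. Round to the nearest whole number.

138 mmol/L

Corrected Na = measured Na + 1.6 · (glucose − 100)/100
= 126 + 1.6 · (864 − 100)/100
= 126 + 12.2
= 138.2 mmol/L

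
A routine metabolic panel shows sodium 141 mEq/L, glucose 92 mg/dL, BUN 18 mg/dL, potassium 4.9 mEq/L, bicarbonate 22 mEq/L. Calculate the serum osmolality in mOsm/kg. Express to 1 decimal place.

293.5 mOsm/kg

Calculated osmolality = 2·Na + glucose/18 + BUN/2.8
= 2·141 + 92/18 + 18/2.8
= 282 + 5.11 + 6.43
= 293.54 mOsm/kg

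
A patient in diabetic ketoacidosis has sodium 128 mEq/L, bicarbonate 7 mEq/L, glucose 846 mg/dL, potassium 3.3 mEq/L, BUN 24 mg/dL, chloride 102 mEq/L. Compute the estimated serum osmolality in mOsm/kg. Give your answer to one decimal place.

Calculated osmolality = 2·Na + glucose/18 + BUN/2.8
= 2·128 + 846/18 + 24/2.8
= 256 + 47 + 8.57
= 311.57 mOsm/kg

311.6 mOsm/kg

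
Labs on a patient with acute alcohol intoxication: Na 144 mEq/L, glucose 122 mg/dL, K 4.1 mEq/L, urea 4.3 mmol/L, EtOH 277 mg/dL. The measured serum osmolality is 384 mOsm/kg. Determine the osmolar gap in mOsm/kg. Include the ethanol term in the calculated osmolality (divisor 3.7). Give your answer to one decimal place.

Calculated osmolality = 2·Na + glucose/18 + urea + ethanol/3.7
= 2·144 + 122/18 + 4.3 + 277/3.7
= 288 + 6.78 + 4.30 + 74.86
= 373.94 mOsm/kg ≈ 373.9 mOsm/kg
Osmolar gap = measured − calculated = 384 − 373.9 = 10.1 mOsm/kg

10.1 mOsm/kg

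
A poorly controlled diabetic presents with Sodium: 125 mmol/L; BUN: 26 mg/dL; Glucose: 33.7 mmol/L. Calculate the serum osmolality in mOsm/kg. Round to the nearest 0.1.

293.0 mOsm/kg

Calculated osmolality = 2·Na + glucose + BUN/2.8
= 2·125 + 33.7 + 26/2.8
= 250 + 33.70 + 9.29
= 292.99 mOsm/kg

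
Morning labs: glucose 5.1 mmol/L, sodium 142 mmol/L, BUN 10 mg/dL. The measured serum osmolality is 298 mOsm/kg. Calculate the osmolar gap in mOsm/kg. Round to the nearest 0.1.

Calculated osmolality = 2·Na + glucose + BUN/2.8
= 2·142 + 5.1 + 10/2.8
= 284 + 5.10 + 3.57
= 292.67 mOsm/kg ≈ 292.7 mOsm/kg
Osmolar gap = measured − calculated = 298 − 292.7 = 5.3 mOsm/kg

5.3 mOsm/kg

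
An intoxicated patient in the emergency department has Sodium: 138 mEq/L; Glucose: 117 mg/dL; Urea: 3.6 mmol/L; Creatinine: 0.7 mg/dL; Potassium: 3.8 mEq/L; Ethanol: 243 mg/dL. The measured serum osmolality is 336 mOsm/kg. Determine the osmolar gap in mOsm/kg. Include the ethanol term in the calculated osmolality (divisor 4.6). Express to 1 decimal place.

Calculated osmolality = 2·Na + glucose/18 + urea + ethanol/4.6
= 2·138 + 117/18 + 3.6 + 243/4.6
= 276 + 6.50 + 3.60 + 52.83
= 338.93 mOsm/kg ≈ 338.9 mOsm/kg
Osmolar gap = measured − calculated = 336 − 338.9 = -2.9 mOsm/kg

-2.9 mOsm/kg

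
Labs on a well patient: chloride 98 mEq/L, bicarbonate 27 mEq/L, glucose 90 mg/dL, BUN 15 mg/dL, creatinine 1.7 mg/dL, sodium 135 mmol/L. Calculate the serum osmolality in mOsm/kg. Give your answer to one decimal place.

280.4 mOsm/kg

Calculated osmolality = 2·Na + glucose/18 + BUN/2.8
= 2·135 + 90/18 + 15/2.8
= 270 + 5 + 5.36
= 280.36 mOsm/kg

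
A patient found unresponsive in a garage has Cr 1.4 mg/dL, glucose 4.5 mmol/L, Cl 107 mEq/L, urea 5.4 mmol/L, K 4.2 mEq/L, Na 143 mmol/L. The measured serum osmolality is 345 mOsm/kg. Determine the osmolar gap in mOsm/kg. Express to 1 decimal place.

49.1 mOsm/kg

Calculated osmolality = 2·Na + glucose + urea
= 2·143 + 4.5 + 5.4
= 286 + 4.50 + 5.40
= 295.9 mOsm/kg ≈ 295.9 mOsm/kg
Osmolar gap = measured − calculated = 345 − 295.9 = 49.1 mOsm/kg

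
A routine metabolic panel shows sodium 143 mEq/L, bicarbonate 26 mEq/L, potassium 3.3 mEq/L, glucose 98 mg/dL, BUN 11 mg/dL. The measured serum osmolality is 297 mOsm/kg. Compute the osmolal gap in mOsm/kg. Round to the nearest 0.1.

1.6 mOsm/kg

Calculated osmolality = 2·Na + glucose/18 + BUN/2.8
= 2·143 + 98/18 + 11/2.8
= 286 + 5.44 + 3.93
= 295.37 mOsm/kg ≈ 295.4 mOsm/kg
Osmolar gap = measured − calculated = 297 − 295.4 = 1.6 mOsm/kg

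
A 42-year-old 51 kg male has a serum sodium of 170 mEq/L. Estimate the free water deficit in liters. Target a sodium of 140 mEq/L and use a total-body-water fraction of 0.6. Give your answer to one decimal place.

6.6 L

TBW = 0.6 · 51 = 30.6 L
Free water deficit = TBW · (Na/140 − 1)
= 30.6 · (170/140 − 1)
= 30.6 · 0.2143
= 6.56 L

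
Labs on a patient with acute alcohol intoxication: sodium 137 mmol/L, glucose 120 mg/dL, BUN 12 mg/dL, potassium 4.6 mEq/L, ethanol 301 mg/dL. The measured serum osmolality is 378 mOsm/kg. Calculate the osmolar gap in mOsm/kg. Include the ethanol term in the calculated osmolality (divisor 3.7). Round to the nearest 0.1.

11.7 mOsm/kg

Calculated osmolality = 2·Na + glucose/18 + BUN/2.8 + ethanol/3.7
= 2·137 + 120/18 + 12/2.8 + 301/3.7
= 274 + 6.67 + 4.29 + 81.35
= 366.31 mOsm/kg ≈ 366.3 mOsm/kg
Osmolar gap = measured − calculated = 378 − 366.3 = 11.7 mOsm/kg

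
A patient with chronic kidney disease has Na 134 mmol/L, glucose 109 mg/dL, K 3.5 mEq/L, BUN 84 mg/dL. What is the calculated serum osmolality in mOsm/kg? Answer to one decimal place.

Calculated osmolality = 2·Na + glucose/18 + BUN/2.8
= 2·134 + 109/18 + 84/2.8
= 268 + 6.06 + 30
= 304.06 mOsm/kg

304.1 mOsm/kg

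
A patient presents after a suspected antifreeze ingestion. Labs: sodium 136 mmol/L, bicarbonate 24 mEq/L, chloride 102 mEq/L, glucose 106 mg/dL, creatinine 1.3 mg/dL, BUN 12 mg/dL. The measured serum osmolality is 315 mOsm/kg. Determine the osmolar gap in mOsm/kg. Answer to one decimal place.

32.8 mOsm/kg

Calculated osmolality = 2·Na + glucose/18 + BUN/2.8
= 2·136 + 106/18 + 12/2.8
= 272 + 5.89 + 4.29
= 282.18 mOsm/kg ≈ 282.2 mOsm/kg
Osmolar gap = measured − calculated = 315 − 282.2 = 32.8 mOsm/kg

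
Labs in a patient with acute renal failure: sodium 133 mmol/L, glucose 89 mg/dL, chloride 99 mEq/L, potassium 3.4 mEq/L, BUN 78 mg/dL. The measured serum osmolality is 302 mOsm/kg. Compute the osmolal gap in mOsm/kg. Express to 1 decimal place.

Calculated osmolality = 2·Na + glucose/18 + BUN/2.8
= 2·133 + 89/18 + 78/2.8
= 266 + 4.94 + 27.86
= 298.8 mOsm/kg ≈ 298.8 mOsm/kg
Osmolar gap = measured − calculated = 302 − 298.8 = 3.2 mOsm/kg

3.2 mOsm/kg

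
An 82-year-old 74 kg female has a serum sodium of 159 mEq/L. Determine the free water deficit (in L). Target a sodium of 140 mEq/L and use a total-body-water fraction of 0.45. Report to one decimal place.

4.5 L

TBW = 0.45 · 74 = 33.3 L
Free water deficit = TBW · (Na/140 − 1)
= 33.3 · (159/140 − 1)
= 33.3 · 0.1357
= 4.52 L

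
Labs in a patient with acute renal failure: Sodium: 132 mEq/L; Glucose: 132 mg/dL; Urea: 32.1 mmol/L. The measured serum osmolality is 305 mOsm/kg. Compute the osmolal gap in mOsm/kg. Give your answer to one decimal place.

Calculated osmolality = 2·Na + glucose/18 + urea
= 2·132 + 132/18 + 32.1
= 264 + 7.33 + 32.10
= 303.43 mOsm/kg ≈ 303.4 mOsm/kg
Osmolar gap = measured − calculated = 305 − 303.4 = 1.6 mOsm/kg

1.6 mOsm/kg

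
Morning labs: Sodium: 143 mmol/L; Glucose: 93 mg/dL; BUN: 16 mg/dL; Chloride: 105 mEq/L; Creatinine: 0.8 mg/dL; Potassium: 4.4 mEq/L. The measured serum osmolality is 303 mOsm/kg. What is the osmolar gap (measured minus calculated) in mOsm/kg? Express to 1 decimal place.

Calculated osmolality = 2·Na + glucose/18 + BUN/2.8
= 2·143 + 93/18 + 16/2.8
= 286 + 5.17 + 5.71
= 296.88 mOsm/kg ≈ 296.9 mOsm/kg
Osmolar gap = measured − calculated = 303 − 296.9 = 6.1 mOsm/kg

6.1 mOsm/kg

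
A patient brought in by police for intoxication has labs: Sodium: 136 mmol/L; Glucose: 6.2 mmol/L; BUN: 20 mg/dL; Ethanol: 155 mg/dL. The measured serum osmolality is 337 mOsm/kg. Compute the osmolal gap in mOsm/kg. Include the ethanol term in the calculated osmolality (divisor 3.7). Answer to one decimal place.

Calculated osmolality = 2·Na + glucose + BUN/2.8 + ethanol/3.7
= 2·136 + 6.2 + 20/2.8 + 155/3.7
= 272 + 6.20 + 7.14 + 41.89
= 327.23 mOsm/kg ≈ 327.2 mOsm/kg
Osmolar gap = measured − calculated = 337 − 327.2 = 9.8 mOsm/kg

9.8 mOsm/kg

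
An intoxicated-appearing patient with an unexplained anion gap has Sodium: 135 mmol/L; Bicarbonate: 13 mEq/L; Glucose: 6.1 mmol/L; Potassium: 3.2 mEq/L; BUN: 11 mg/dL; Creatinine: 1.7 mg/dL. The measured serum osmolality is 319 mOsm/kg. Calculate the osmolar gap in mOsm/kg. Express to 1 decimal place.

39.0 mOsm/kg

Calculated osmolality = 2·Na + glucose + BUN/2.8
= 2·135 + 6.1 + 11/2.8
= 270 + 6.10 + 3.93
= 280.03 mOsm/kg ≈ 280.0 mOsm/kg
Osmolar gap = measured − calculated = 319 − 280.0 = 39.0 mOsm/kg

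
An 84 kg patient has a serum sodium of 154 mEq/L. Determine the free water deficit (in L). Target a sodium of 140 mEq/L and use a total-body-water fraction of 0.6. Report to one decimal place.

5.0 L

TBW = 0.6 · 84 = 50.4 L
Free water deficit = TBW · (Na/140 − 1)
= 50.4 · (154/140 − 1)
= 50.4 · 0.1
= 5.04 L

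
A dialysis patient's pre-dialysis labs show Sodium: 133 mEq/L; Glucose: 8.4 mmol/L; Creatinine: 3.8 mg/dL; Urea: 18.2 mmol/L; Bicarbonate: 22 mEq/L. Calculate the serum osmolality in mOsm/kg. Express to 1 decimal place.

292.6 mOsm/kg

Calculated osmolality = 2·Na + glucose + urea
= 2·133 + 8.4 + 18.2
= 266 + 8.40 + 18.20
= 292.6 mOsm/kg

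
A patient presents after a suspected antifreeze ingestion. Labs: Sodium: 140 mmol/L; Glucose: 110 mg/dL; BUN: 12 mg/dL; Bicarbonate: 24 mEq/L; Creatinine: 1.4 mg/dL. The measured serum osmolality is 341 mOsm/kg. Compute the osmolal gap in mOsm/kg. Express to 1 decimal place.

50.6 mOsm/kg

Calculated osmolality = 2·Na + glucose/18 + BUN/2.8
= 2·140 + 110/18 + 12/2.8
= 280 + 6.11 + 4.29
= 290.4 mOsm/kg ≈ 290.4 mOsm/kg
Osmolar gap = measured − calculated = 341 − 290.4 = 50.6 mOsm/kg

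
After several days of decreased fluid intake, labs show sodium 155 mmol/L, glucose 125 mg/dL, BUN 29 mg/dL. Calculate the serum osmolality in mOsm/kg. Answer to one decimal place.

Calculated osmolality = 2·Na + glucose/18 + BUN/2.8
= 2·155 + 125/18 + 29/2.8
= 310 + 6.94 + 10.36
= 327.3 mOsm/kg

327.3 mOsm/kg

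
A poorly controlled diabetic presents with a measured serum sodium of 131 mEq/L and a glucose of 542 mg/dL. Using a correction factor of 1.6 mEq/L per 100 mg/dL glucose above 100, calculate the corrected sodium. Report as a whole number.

138 mEq/L

Corrected Na = measured Na + 1.6 · (glucose − 100)/100
= 131 + 1.6 · (542 − 100)/100
= 131 + 7.1
= 138.1 mEq/L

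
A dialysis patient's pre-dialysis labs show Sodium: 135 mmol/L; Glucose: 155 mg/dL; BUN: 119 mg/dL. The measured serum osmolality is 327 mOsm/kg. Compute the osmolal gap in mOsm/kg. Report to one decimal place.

Calculated osmolality = 2·Na + glucose/18 + BUN/2.8
= 2·135 + 155/18 + 119/2.8
= 270 + 8.61 + 42.50
= 321.11 mOsm/kg ≈ 321.1 mOsm/kg
Osmolar gap = measured − calculated = 327 − 321.1 = 5.9 mOsm/kg

5.9 mOsm/kg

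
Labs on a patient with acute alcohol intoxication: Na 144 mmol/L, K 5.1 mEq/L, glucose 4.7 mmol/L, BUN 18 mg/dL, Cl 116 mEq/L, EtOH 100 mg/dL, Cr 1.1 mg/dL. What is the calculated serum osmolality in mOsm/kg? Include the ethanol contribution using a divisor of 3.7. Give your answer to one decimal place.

Calculated osmolality = 2·Na + glucose + BUN/2.8 + ethanol/3.7
= 2·144 + 4.7 + 18/2.8 + 100/3.7
= 288 + 4.70 + 6.43 + 27.03
= 326.16 mOsm/kg

326.2 mOsm/kg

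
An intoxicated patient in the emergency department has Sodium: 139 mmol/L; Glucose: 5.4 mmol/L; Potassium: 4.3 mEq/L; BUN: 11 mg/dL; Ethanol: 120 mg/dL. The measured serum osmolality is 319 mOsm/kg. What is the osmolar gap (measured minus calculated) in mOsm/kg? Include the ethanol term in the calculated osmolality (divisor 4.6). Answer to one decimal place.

Calculated osmolality = 2·Na + glucose + BUN/2.8 + ethanol/4.6
= 2·139 + 5.4 + 11/2.8 + 120/4.6
= 278 + 5.40 + 3.93 + 26.09
= 313.42 mOsm/kg ≈ 313.4 mOsm/kg
Osmolar gap = measured − calculated = 319 − 313.4 = 5.6 mOsm/kg

5.6 mOsm/kg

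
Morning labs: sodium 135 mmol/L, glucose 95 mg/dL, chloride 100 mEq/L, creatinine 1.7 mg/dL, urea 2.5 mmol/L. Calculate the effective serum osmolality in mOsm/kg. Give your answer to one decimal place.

Effective osmolality excludes urea (freely permeant across cell membranes):
2·Na + glucose/18
= 2·135 + 95/18
= 270 + 5.28
= 275.28 mOsm/kg

275.3 mOsm/kg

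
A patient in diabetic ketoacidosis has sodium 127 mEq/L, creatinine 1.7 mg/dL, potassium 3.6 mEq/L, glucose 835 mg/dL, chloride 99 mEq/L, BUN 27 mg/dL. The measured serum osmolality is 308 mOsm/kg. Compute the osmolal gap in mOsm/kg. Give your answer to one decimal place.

Calculated osmolality = 2·Na + glucose/18 + BUN/2.8
= 2·127 + 835/18 + 27/2.8
= 254 + 46.39 + 9.64
= 310.03 mOsm/kg ≈ 310.0 mOsm/kg
Osmolar gap = measured − calculated = 308 − 310.0 = -2.0 mOsm/kg

-2.0 mOsm/kg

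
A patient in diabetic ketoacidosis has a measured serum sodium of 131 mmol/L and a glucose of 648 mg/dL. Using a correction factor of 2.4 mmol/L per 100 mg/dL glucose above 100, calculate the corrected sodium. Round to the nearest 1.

144 mmol/L

Corrected Na = measured Na + 2.4 · (glucose − 100)/100
= 131 + 2.4 · (648 − 100)/100
= 131 + 13.2
= 144.2 mmol/L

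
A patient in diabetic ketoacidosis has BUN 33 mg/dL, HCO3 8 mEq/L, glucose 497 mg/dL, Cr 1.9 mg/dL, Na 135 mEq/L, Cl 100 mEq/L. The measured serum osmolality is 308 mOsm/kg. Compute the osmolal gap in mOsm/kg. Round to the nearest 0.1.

-1.4 mOsm/kg

Calculated osmolality = 2·Na + glucose/18 + BUN/2.8
= 2·135 + 497/18 + 33/2.8
= 270 + 27.61 + 11.79
= 309.4 mOsm/kg ≈ 309.4 mOsm/kg
Osmolar gap = measured − calculated = 308 − 309.4 = -1.4 mOsm/kg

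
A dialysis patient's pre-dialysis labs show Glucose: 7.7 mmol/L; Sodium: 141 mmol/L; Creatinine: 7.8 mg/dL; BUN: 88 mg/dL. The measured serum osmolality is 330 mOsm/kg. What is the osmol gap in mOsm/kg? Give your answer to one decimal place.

8.9 mOsm/kg

Calculated osmolality = 2·Na + glucose + BUN/2.8
= 2·141 + 7.7 + 88/2.8
= 282 + 7.70 + 31.43
= 321.13 mOsm/kg ≈ 321.1 mOsm/kg
Osmolar gap = measured − calculated = 330 − 321.1 = 8.9 mOsm/kg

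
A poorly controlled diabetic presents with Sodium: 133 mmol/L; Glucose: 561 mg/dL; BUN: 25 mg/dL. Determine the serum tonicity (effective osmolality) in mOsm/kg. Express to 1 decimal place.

Effective osmolality excludes urea (freely permeant across cell membranes):
2·Na + glucose/18
= 2·133 + 561/18
= 266 + 31.17
= 297.17 mOsm/kg

297.2 mOsm/kg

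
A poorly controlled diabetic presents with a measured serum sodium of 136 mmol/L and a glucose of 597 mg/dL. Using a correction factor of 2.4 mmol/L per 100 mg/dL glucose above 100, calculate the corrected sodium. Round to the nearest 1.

Corrected Na = measured Na + 2.4 · (glucose − 100)/100
= 136 + 2.4 · (597 − 100)/100
= 136 + 11.9
= 147.9 mmol/L

148 mmol/L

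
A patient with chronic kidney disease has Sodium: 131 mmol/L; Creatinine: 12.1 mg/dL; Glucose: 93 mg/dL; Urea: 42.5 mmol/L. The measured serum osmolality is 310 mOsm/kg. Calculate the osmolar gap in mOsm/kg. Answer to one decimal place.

0.3 mOsm/kg

Calculated osmolality = 2·Na + glucose/18 + urea
= 2·131 + 93/18 + 42.5
= 262 + 5.17 + 42.50
= 309.67 mOsm/kg ≈ 309.7 mOsm/kg
Osmolar gap = measured − calculated = 310 − 309.7 = 0.3 mOsm/kg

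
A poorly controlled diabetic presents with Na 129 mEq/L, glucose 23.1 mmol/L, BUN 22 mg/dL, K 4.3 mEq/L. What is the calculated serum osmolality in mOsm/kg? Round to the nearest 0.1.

Calculated osmolality = 2·Na + glucose + BUN/2.8
= 2·129 + 23.1 + 22/2.8
= 258 + 23.10 + 7.86
= 288.96 mOsm/kg

289.0 mOsm/kg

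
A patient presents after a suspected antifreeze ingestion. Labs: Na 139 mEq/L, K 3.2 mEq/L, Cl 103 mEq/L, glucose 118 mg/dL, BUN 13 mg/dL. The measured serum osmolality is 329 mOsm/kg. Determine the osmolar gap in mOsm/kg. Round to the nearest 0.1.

Calculated osmolality = 2·Na + glucose/18 + BUN/2.8
= 2·139 + 118/18 + 13/2.8
= 278 + 6.56 + 4.64
= 289.2 mOsm/kg ≈ 289.2 mOsm/kg
Osmolar gap = measured − calculated = 329 − 289.2 = 39.8 mOsm/kg

39.8 mOsm/kg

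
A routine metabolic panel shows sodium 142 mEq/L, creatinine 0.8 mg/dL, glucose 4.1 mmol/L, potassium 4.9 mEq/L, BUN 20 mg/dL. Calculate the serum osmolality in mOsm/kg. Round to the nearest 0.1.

295.2 mOsm/kg

Calculated osmolality = 2·Na + glucose + BUN/2.8
= 2·142 + 4.1 + 20/2.8
= 284 + 4.10 + 7.14
= 295.24 mOsm/kg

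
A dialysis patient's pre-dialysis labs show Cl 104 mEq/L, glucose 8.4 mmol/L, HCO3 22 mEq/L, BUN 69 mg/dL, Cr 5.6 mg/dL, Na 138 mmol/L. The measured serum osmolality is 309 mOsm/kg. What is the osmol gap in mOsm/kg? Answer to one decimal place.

Calculated osmolality = 2·Na + glucose + BUN/2.8
= 2·138 + 8.4 + 69/2.8
= 276 + 8.40 + 24.64
= 309.04 mOsm/kg ≈ 309.0 mOsm/kg
Osmolar gap = measured − calculated = 309 − 309.0 = 0.0 mOsm/kg

0.0 mOsm/kg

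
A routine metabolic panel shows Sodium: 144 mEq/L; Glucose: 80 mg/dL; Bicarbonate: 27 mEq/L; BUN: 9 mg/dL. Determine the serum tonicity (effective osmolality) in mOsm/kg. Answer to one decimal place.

292.4 mOsm/kg

Effective osmolality excludes urea (freely permeant across cell membranes):
2·Na + glucose/18
= 2·144 + 80/18
= 288 + 4.44
= 292.44 mOsm/kg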